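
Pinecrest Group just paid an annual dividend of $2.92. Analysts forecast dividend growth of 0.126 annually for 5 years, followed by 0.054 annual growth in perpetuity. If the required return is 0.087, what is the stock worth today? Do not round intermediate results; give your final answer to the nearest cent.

D_1 = 3.28792
D_2 = 3.70220
D_3 = 4.16867
D_4 = 4.69393
D_5 = 5.28536
Terminal value at year 5: TV = D_5×(1+g_2)/(r−g_2) = 5.57077/0.033 = 168.81128
P_0 = D_1/(1+r)^1 + D_2/(1+r)^2 + D_3/(1+r)^3 + D_4/(1+r)^4 + D_5/(1+r)^5 + TV/(1+r)^5
    = 3.02477 + 3.13329 + 3.24571 + 3.36216 + 3.48279 + 111.23815 = 127.48686

$127.49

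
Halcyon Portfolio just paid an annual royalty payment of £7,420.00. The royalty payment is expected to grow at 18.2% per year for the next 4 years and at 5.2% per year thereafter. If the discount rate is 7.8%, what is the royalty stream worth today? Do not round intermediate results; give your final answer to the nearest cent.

D_1 = 8770.44000
D_2 = 10366.66008
D_3 = 12253.39221
D_4 = 14483.50960
Terminal value at year 4: TV = D_4×(1+g_2)/(r−g_2) = 15236.65210/0.026 = 586025.08064
P_0 = D_1/(1+r)^1 + D_2/(1+r)^2 + D_3/(1+r)^3 + D_4/(1+r)^4 + TV/(1+r)^4
    = 8135.84416 + 8920.74934 + 9781.37822 + 10725.03623 + 433951.46604 = 471514.47399

£471514.47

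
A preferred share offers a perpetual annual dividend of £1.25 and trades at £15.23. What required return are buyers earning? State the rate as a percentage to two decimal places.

8.21%

P = C/r ⇒ r = C/P = £1.25/£15.23 = 0.082075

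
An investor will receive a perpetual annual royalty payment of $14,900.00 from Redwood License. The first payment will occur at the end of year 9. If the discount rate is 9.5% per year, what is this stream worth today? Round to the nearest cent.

$75883.91

Value at end of year 8: C / r = $14,900.00 / 0.095 = $156,842.1053
Discount to today: PV = $156,842.1053 / (1 + 0.095)^8 = $156,842.1053 / 2.066869 = $75,883.91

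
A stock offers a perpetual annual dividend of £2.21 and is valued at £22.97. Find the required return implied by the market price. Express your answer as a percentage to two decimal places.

9.62%

P = C/r ⇒ r = C/P = £2.21/£22.97 = 0.096212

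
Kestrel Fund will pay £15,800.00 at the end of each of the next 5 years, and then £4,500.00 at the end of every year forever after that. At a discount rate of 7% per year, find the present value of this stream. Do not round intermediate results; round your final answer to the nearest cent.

PV of 5-year annuity: £15,800.00 × [1 − (1+0.07)^−5] / 0.07 = 64783.11949
Perpetuity value at year 5: £4,500.00 / 0.07 = 64285.71429
PV of perpetuity: 64285.71429 / (1+0.07)^5 = 45834.82582
Total PV = 64783.11949 + 45834.82582 = 110617.94531

£110617.95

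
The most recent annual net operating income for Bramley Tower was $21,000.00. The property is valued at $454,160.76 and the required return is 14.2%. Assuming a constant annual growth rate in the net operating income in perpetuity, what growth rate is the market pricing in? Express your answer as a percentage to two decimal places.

P = D₀(1+g)/(r−g) ⇒ P(r−g) = D₀(1+g) ⇒ g(P+D₀) = P·r − D₀
g = (P·r − D₀)/(P + D₀) = ($454,160.76×0.142 − $21,000.00) / ($454,160.76 + $21,000.00) = 0.091529

9.15%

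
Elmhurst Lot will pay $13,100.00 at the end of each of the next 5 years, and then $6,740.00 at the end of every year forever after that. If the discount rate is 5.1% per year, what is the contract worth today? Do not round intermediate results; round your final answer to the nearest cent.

PV of 5-year annuity: $13,100.00 × [1 − (1+0.051)^−5] / 0.051 = 56559.70566
Perpetuity value at year 5: $6,740.00 / 0.051 = 132156.86275
PV of perpetuity: 132156.86275 / (1+0.051)^5 = 103056.67831
Total PV = 56559.70566 + 103056.67831 = 159616.38397

$159616.38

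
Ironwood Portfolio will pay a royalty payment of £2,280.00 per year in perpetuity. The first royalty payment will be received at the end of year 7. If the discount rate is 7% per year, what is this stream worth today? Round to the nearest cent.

Value at end of year 6: C / r = £2,280.00 / 0.07 = £32,571.4286
Discount to today: PV = £32,571.4286 / (1 + 0.07)^6 = £32,571.4286 / 1.500730 = £21,703.72

£21703.72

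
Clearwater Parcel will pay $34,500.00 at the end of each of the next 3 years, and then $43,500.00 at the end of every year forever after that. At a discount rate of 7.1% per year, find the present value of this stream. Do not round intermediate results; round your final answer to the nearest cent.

PV of 3-year annuity: $34,500.00 × [1 − (1+0.071)^−3] / 0.071 = 90373.74004
Perpetuity value at year 3: $43,500.00 / 0.071 = 612676.05634
PV of perpetuity: 612676.05634 / (1+0.071)^3 = 498726.55802
Total PV = 90373.74004 + 498726.55802 = 589100.29807

$589100.30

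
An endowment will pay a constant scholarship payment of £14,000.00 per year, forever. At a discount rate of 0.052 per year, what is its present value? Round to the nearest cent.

£269230.77

Level perpetuity: PV = C / r = £14,000.00 / 0.052 = £269,230.77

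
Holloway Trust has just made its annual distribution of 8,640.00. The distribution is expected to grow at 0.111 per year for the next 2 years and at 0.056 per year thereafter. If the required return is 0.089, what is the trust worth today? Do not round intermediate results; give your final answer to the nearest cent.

305570.91

D_1 = 9599.04000
D_2 = 10664.53344
Terminal value at year 2: TV = D_2×(1+g_2)/(r−g_2) = 11261.74731/0.033 = 341265.07008
P_0 = D_1/(1+r)^1 + D_2/(1+r)^2 + TV/(1+r)^2
    = 8814.54545 + 8992.61708 + 287763.74656 = 305570.90909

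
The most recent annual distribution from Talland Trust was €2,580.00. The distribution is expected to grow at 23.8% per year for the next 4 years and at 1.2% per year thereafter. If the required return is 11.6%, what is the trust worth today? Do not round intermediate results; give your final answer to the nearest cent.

D_1 = 3194.04000
D_2 = 3954.22152
D_3 = 4895.32624
D_4 = 6060.41389
Terminal value at year 4: TV = D_4×(1+g_2)/(r−g_2) = 6133.13885/0.104 = 58972.48898
P_0 = D_1/(1+r)^1 + D_2/(1+r)^2 + D_3/(1+r)^3 + D_4/(1+r)^4 + TV/(1+r)^4
    = 2862.04301 + 3174.91868 + 3521.99760 + 3907.01885 + 38018.29879 = 51484.27693

€51484.28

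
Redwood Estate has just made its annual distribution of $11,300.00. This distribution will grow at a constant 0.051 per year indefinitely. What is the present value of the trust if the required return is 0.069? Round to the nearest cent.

$659794.44

D₁ = D₀ × (1 + g) = $11,300.00 × 1.051 = $11,876.3000
Growing perpetuity: P = D₁ / (r − g) = $11,876.3000 / (0.069 − 0.051) = $659,794.44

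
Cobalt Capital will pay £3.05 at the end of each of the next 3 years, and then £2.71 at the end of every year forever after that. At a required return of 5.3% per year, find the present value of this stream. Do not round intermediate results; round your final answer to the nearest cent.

£52.05

PV of 3-year annuity: £3.05 × [1 − (1+0.053)^−3] / 0.053 = 8.25944
Perpetuity value at year 3: £2.71 / 0.053 = 51.13208
PV of perpetuity: 51.13208 / (1+0.053)^3 = 43.79336
Total PV = 8.25944 + 43.79336 = 52.05280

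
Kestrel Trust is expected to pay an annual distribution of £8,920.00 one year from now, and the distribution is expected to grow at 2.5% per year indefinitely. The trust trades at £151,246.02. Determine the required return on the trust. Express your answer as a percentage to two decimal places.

8.40%

P = D₁/(r − g) ⇒ r = D₁/P + g = £8,920.0000/£151,246.02 + 0.025 = 0.058977 + 0.025 = 0.083977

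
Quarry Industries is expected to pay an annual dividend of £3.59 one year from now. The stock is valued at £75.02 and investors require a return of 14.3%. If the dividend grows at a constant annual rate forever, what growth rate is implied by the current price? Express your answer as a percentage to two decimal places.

9.51%

P = D₁/(r−g) ⇒ g = r − D₁/P = 0.143 − £3.59/£75.02 = 0.095146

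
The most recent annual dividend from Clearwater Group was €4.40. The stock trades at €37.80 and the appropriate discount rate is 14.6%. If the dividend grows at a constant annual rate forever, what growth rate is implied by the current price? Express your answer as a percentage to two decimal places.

P = D₀(1+g)/(r−g) ⇒ P(r−g) = D₀(1+g) ⇒ g(P+D₀) = P·r − D₀
g = (P·r − D₀)/(P + D₀) = (€37.80×0.146 − €4.40) / (€37.80 + €4.40) = 0.026512

2.65%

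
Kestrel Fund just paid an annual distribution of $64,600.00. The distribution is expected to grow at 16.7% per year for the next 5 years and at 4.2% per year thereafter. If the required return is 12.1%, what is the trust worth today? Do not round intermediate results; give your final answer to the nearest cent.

D_1 = 75388.20000
D_2 = 87978.02940
D_3 = 102670.36031
D_4 = 119816.31048
D_5 = 139825.63433
Terminal value at year 5: TV = D_5×(1+g_2)/(r−g_2) = 145698.31097/0.079 = 1844282.41739
P_0 = D_1/(1+r)^1 + D_2/(1+r)^2 + D_3/(1+r)^3 + D_4/(1+r)^4 + D_5/(1+r)^5 + TV/(1+r)^5
    = 67250.84746 + 70010.47188 + 72883.33692 + 75874.08937 + 78987.56673 + 1041836.00668 = 1406842.31905

$1406842.32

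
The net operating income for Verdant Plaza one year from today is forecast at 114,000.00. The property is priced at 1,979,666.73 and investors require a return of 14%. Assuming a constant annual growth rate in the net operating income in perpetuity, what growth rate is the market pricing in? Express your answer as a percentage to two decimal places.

8.24%

P = D₁/(r−g) ⇒ g = r − D₁/P = 0.14 − 114,000.00/1,979,666.73 = 0.082415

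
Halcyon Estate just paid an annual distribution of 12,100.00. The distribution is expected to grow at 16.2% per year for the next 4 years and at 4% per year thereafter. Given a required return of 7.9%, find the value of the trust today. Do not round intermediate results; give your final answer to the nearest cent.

D_1 = 14060.20000
D_2 = 16337.95240
D_3 = 18984.70069
D_4 = 22060.22220
Terminal value at year 4: TV = D_4×(1+g_2)/(r−g_2) = 22942.63109/0.039 = 588272.59201
P_0 = D_1/(1+r)^1 + D_2/(1+r)^2 + D_3/(1+r)^3 + D_4/(1+r)^4 + TV/(1+r)^4
    = 13030.76923 + 14033.13609 + 15112.60810 + 16275.11642 + 434003.10447 = 492454.73431

492454.73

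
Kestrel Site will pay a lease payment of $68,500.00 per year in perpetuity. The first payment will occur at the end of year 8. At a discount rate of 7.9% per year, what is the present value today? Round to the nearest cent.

$509229.28

Value at end of year 7: C / r = $68,500.00 / 0.079 = $867,088.6076
Discount to today: PV = $867,088.6076 / (1 + 0.079)^7 = $867,088.6076 / 1.702747 = $509,229.28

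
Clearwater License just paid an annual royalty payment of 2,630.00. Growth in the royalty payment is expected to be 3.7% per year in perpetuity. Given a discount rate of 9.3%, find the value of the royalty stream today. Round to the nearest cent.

D₁ = D₀ × (1 + g) = 2,630.00 × 1.037 = 2,727.3100
Growing perpetuity: P = D₁ / (r − g) = 2,727.3100 / (0.093 − 0.037) = 48,701.96

48701.96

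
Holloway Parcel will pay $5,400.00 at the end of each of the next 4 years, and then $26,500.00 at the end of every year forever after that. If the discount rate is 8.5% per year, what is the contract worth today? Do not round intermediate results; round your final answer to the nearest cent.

$242649.62

PV of 4-year annuity: $5,400.00 × [1 − (1+0.085)^−4] / 0.085 = 17688.22194
Perpetuity value at year 4: $26,500.00 / 0.085 = 311764.70588
PV of perpetuity: 311764.70588 / (1+0.085)^4 = 224961.39451
Total PV = 17688.22194 + 224961.39451 = 242649.61645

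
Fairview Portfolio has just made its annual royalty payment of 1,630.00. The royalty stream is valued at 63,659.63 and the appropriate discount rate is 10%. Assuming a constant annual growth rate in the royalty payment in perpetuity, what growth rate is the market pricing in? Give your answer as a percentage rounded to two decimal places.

7.25%

P = D₀(1+g)/(r−g) ⇒ P(r−g) = D₀(1+g) ⇒ g(P+D₀) = P·r − D₀
g = (P·r − D₀)/(P + D₀) = (63,659.63×0.1 − 1,630.00) / (63,659.63 + 1,630.00) = 0.072538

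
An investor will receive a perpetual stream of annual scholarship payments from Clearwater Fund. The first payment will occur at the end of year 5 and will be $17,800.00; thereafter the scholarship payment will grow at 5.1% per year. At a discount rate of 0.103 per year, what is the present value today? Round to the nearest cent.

$231267.50

Value at end of year 4: C₁ / (r − g) = $17,800.00 / (0.103 − 0.051) = $342,307.6923
Discount to today: PV = $342,307.6923 / (1 + 0.103)^4 = $342,307.6923 / 1.480137 = $231,267.50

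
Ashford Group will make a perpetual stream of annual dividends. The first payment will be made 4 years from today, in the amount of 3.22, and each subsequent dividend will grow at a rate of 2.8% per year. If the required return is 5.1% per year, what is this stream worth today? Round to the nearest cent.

120.59

Value at end of year 3: C₁ / (r − g) = 3.22 / (0.051 − 0.028) = 140.0000
Discount to today: PV = 140.0000 / (1 + 0.051)^3 = 140.0000 / 1.160936 = 120.59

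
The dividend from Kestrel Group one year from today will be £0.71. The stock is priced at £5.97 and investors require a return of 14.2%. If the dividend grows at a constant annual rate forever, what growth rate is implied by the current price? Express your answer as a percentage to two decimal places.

P = D₁/(r−g) ⇒ g = r − D₁/P = 0.142 − £0.71/£5.97 = 0.023072

2.31%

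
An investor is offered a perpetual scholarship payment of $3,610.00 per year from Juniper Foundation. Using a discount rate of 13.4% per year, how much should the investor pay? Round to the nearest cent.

$26940.30

Level perpetuity: PV = C / r = $3,610.00 / 0.134 = $26,940.30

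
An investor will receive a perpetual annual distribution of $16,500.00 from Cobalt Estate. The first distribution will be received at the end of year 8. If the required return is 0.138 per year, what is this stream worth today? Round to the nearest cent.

Value at end of year 7: C / r = $16,500.00 / 0.138 = $119,565.2174
Discount to today: PV = $119,565.2174 / (1 + 0.138)^7 = $119,565.2174 / 2.471700 = $48,373.67

$48373.67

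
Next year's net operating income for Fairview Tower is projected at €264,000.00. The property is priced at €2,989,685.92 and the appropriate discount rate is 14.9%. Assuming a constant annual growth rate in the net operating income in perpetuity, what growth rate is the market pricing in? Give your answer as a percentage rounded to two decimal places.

6.07%

P = D₁/(r−g) ⇒ g = r − D₁/P = 0.149 − €264,000.00/€2,989,685.92 = 0.060696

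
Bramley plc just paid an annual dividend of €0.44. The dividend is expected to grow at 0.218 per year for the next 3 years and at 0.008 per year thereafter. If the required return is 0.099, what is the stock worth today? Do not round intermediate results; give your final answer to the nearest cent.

€8.26

D_1 = 0.53592
D_2 = 0.65275
D_3 = 0.79505
Terminal value at year 3: TV = D_3×(1+g_2)/(r−g_2) = 0.80141/0.091 = 8.80671
P_0 = D_1/(1+r)^1 + D_2/(1+r)^2 + D_3/(1+r)^3 + TV/(1+r)^3
    = 0.48764 + 0.54045 + 0.59897 + 6.63469 = 8.26174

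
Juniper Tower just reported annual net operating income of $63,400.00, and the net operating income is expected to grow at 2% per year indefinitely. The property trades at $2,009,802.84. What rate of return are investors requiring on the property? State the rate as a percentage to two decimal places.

5.22%

D₁ = $63,400.00 × 1.02 = $64,668.0000
P = D₁/(r − g) ⇒ r = D₁/P + g = $64,668.0000/$2,009,802.84 + 0.02 = 0.032176 + 0.02 = 0.052176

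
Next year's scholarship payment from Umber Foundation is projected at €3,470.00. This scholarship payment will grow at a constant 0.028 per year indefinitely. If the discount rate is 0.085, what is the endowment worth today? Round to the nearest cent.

€60877.19

Growing perpetuity: P = D₁ / (r − g) = €3,470.0000 / (0.085 − 0.028) = €60,877.19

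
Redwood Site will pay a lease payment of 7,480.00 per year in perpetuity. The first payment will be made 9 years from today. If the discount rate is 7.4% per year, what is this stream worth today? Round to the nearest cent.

Value at end of year 8: C / r = 7,480.00 / 0.074 = 101,081.0811
Discount to today: PV = 101,081.0811 / (1 + 0.074)^8 = 101,081.0811 / 1.770249 = 57,099.94

57099.94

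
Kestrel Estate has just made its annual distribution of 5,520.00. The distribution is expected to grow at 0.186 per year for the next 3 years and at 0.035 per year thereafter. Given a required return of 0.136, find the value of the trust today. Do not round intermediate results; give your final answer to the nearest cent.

82430.05

D_1 = 6546.72000
D_2 = 7764.40992
D_3 = 9208.59017
Terminal value at year 3: TV = D_3×(1+g_2)/(r−g_2) = 9530.89082/0.101 = 94365.25565
P_0 = D_1/(1+r)^1 + D_2/(1+r)^2 + D_3/(1+r)^3 + TV/(1+r)^3
    = 5762.95775 + 6016.60906 + 6281.42460 + 64369.05402 = 82430.04542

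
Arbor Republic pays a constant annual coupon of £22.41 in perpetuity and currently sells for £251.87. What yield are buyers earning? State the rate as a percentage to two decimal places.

P = C/r ⇒ r = C/P = £22.41/£251.87 = 0.088974

8.90%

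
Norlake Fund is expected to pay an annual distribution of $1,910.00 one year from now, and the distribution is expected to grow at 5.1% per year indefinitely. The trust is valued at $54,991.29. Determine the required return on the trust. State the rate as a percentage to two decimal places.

P = D₁/(r − g) ⇒ r = D₁/P + g = $1,910.0000/$54,991.29 + 0.051 = 0.034733 + 0.051 = 0.085733

8.57%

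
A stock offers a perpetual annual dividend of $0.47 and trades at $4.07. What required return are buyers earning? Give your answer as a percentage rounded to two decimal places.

P = C/r ⇒ r = C/P = $0.47/$4.07 = 0.115479

11.55%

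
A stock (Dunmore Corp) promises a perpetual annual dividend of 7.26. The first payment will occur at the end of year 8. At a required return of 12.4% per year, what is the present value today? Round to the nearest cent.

Value at end of year 7: C / r = 7.26 / 0.124 = 58.5484
Discount to today: PV = 58.5484 / (1 + 0.124)^7 = 58.5484 / 2.266544 = 25.83

25.83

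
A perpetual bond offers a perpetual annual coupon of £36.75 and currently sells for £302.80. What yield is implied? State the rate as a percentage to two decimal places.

12.14%

P = C/r ⇒ r = C/P = £36.75/£302.80 = 0.121367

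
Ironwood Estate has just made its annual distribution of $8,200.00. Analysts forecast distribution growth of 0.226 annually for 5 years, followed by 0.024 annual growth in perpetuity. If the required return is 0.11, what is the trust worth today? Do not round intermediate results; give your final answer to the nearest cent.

D_1 = 10053.20000
D_2 = 12325.22320
D_3 = 15110.72364
D_4 = 18525.74719
D_5 = 22712.56605
Terminal value at year 5: TV = D_5×(1+g_2)/(r−g_2) = 23257.66764/0.086 = 270437.99577
P_0 = D_1/(1+r)^1 + D_2/(1+r)^2 + D_3/(1+r)^3 + D_4/(1+r)^4 + D_5/(1+r)^5 + TV/(1+r)^5
    = 9056.93694 + 10003.42764 + 11048.83089 + 12203.48349 + 13478.80249 + 160491.78775 = 216283.26920

$216283.27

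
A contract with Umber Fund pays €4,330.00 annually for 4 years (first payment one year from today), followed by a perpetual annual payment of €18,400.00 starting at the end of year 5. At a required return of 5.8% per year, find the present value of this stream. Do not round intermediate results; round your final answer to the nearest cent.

€268263.23

PV of 4-year annuity: €4,330.00 × [1 − (1+0.058)^−4] / 0.058 = 15072.87679
Perpetuity value at year 4: €18,400.00 / 0.058 = 317241.37931
PV of perpetuity: 317241.37931 / (1+0.058)^4 = 253190.35555
Total PV = 15072.87679 + 253190.35555 = 268263.23234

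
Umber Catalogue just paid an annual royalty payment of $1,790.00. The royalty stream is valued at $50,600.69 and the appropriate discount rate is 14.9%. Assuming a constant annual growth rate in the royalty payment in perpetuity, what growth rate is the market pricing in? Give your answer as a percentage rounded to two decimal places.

P = D₀(1+g)/(r−g) ⇒ P(r−g) = D₀(1+g) ⇒ g(P+D₀) = P·r − D₀
g = (P·r − D₀)/(P + D₀) = ($50,600.69×0.149 − $1,790.00) / ($50,600.69 + $1,790.00) = 0.109743

10.97%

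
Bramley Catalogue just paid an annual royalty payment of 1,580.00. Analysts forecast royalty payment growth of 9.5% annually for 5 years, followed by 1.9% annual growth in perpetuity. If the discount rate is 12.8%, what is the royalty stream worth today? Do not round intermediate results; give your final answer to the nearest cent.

D_1 = 1730.10000
D_2 = 1894.45950
D_3 = 2074.43315
D_4 = 2271.50430
D_5 = 2487.29721
Terminal value at year 5: TV = D_5×(1+g_2)/(r−g_2) = 2534.55586/0.109 = 23252.80603
P_0 = D_1/(1+r)^1 + D_2/(1+r)^2 + D_3/(1+r)^3 + D_4/(1+r)^4 + D_5/(1+r)^5 + TV/(1+r)^5
    = 1533.77660 + 1488.90547 + 1445.34707 + 1403.06298 + 1362.01592 + 12732.97454 = 19966.08257

19966.08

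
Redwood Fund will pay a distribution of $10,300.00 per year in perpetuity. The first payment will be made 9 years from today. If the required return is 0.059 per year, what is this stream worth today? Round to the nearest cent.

Value at end of year 8: C / r = $10,300.00 / 0.059 = $174,576.2712
Discount to today: PV = $174,576.2712 / (1 + 0.059)^8 = $174,576.2712 / 1.581859 = $110,361.48

$110361.48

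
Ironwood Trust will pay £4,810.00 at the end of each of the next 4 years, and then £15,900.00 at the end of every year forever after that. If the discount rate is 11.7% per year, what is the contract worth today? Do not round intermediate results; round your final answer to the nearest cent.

£101999.29

PV of 4-year annuity: £4,810.00 × [1 − (1+0.117)^−4] / 0.117 = 14702.44157
Perpetuity value at year 4: £15,900.00 / 0.117 = 135897.43590
PV of perpetuity: 135897.43590 / (1+0.117)^4 = 87296.84942
Total PV = 14702.44157 + 87296.84942 = 101999.29099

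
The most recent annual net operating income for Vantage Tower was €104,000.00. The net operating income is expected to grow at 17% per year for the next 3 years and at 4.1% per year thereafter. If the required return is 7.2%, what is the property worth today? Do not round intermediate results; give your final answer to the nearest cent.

€4913016.41

D_1 = 121680.00000
D_2 = 142365.60000
D_3 = 166567.75200
Terminal value at year 3: TV = D_3×(1+g_2)/(r−g_2) = 173397.02983/0.031 = 5593452.57523
P_0 = D_1/(1+r)^1 + D_2/(1+r)^2 + D_3/(1+r)^3 + TV/(1+r)^3
    = 113507.46269 + 123884.07775 + 135209.30127 + 4540415.56848 = 4913016.41019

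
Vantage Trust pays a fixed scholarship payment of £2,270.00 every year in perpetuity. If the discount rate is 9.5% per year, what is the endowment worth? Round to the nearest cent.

£23894.74

Level perpetuity: PV = C / r = £2,270.00 / 0.095 = £23,894.74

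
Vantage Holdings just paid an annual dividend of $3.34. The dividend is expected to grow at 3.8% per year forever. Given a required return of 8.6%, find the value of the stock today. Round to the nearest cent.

D₁ = D₀ × (1 + g) = $3.34 × 1.038 = $3.4669
Growing perpetuity: P = D₁ / (r − g) = $3.4669 / (0.086 − 0.038) = $72.23

$72.23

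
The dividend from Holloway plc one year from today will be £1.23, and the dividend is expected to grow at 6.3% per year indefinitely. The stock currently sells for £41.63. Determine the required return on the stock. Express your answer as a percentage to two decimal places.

P = D₁/(r − g) ⇒ r = D₁/P + g = £1.2300/£41.63 + 0.063 = 0.029546 + 0.063 = 0.092546

9.25%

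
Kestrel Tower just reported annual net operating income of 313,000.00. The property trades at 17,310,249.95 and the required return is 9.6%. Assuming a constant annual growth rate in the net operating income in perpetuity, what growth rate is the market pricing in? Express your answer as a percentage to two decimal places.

P = D₀(1+g)/(r−g) ⇒ P(r−g) = D₀(1+g) ⇒ g(P+D₀) = P·r − D₀
g = (P·r − D₀)/(P + D₀) = (17,310,249.95×0.096 − 313,000.00) / (17,310,249.95 + 313,000.00) = 0.076534

7.65%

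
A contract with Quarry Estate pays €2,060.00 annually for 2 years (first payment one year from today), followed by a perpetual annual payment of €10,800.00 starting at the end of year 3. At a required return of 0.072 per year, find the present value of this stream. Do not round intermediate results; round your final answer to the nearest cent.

€134241.62

PV of 2-year annuity: €2,060.00 × [1 − (1+0.072)^−2] / 0.072 = 3714.21809
Perpetuity value at year 2: €10,800.00 / 0.072 = 150000.00000
PV of perpetuity: 150000.00000 / (1+0.072)^2 = 130527.40031
Total PV = 3714.21809 + 130527.40031 = 134241.61840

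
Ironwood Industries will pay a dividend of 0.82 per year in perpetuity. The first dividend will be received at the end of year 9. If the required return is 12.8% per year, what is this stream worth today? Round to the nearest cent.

Value at end of year 8: C / r = 0.82 / 0.128 = 6.4063
Discount to today: PV = 6.4063 / (1 + 0.128)^8 = 6.4063 / 2.621035 = 2.44

2.44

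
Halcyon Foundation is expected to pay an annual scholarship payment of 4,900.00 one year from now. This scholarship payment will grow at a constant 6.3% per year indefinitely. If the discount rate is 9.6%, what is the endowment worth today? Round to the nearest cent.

148484.85

Growing perpetuity: P = D₁ / (r − g) = 4,900.0000 / (0.096 − 0.063) = 148,484.85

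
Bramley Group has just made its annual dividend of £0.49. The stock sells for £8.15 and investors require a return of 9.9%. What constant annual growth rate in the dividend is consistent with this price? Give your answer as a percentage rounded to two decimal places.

3.67%

P = D₀(1+g)/(r−g) ⇒ P(r−g) = D₀(1+g) ⇒ g(P+D₀) = P·r − D₀
g = (P·r − D₀)/(P + D₀) = (£8.15×0.099 − £0.49) / (£8.15 + £0.49) = 0.036672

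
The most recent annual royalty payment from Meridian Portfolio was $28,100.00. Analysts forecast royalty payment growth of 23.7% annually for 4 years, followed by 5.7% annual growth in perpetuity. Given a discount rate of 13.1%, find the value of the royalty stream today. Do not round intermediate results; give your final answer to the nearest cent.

D_1 = 34759.70000
D_2 = 42997.74890
D_3 = 53188.21539
D_4 = 65793.82244
Terminal value at year 4: TV = D_4×(1+g_2)/(r−g_2) = 69544.07032/0.074 = 939784.73399
P_0 = D_1/(1+r)^1 + D_2/(1+r)^2 + D_3/(1+r)^3 + D_4/(1+r)^4 + TV/(1+r)^4
    = 30733.59859 + 33614.02427 + 36764.41028 + 40210.05792 + 574351.77332 = 715673.86438

$715673.86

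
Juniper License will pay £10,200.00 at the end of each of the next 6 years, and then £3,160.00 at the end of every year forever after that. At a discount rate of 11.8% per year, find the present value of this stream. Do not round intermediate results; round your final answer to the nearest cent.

£55888.66

PV of 6-year annuity: £10,200.00 × [1 − (1+0.118)^−6] / 0.118 = 42174.97727
Perpetuity value at year 6: £3,160.00 / 0.118 = 26779.66102
PV of perpetuity: 26779.66102 / (1+0.118)^6 = 13713.68767
Total PV = 42174.97727 + 13713.68767 = 55888.66494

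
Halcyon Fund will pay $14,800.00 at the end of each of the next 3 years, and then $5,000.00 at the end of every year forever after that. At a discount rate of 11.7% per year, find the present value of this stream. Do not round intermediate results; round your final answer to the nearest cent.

$66394.87

PV of 3-year annuity: $14,800.00 × [1 − (1+0.117)^−3] / 0.117 = 35731.16072
Perpetuity value at year 3: $5,000.00 / 0.117 = 42735.04274
PV of perpetuity: 42735.04274 / (1+0.117)^3 = 30663.70465
Total PV = 35731.16072 + 30663.70465 = 66394.86537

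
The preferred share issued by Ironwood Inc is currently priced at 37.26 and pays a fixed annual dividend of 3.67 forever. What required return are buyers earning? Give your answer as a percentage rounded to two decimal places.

P = C/r ⇒ r = C/P = 3.67/37.26 = 0.098497

9.85%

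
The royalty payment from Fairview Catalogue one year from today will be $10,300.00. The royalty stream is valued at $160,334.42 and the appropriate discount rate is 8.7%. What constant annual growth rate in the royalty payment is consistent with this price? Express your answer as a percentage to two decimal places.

2.28%

P = D₁/(r−g) ⇒ g = r − D₁/P = 0.087 − $10,300.00/$160,334.42 = 0.022759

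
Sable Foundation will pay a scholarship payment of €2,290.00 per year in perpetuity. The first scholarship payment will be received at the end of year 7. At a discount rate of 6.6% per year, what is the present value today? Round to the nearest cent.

Value at end of year 6: C / r = €2,290.00 / 0.066 = €34,696.9697
Discount to today: PV = €34,696.9697 / (1 + 0.066)^6 = €34,696.9697 / 1.467382 = €23,645.49

€23645.49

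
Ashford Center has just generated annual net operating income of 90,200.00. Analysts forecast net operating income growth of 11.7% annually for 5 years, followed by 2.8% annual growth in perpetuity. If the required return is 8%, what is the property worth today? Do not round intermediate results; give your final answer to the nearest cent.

2609821.38

D_1 = 100753.40000
D_2 = 112541.54780
D_3 = 125708.90889
D_4 = 140416.85123
D_5 = 156845.62283
Terminal value at year 5: TV = D_5×(1+g_2)/(r−g_2) = 161237.30027/0.052 = 3100717.31282
P_0 = D_1/(1+r)^1 + D_2/(1+r)^2 + D_3/(1+r)^3 + D_4/(1+r)^4 + D_5/(1+r)^5 + TV/(1+r)^5
    = 93290.18519 + 96486.23783 + 99791.78486 + 103210.57749 + 106746.49542 + 2110296.10185 = 2609821.38264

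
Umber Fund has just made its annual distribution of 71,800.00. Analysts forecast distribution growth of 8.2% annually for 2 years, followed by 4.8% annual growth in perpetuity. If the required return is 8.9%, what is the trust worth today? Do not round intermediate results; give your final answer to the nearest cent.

1953978.25

D_1 = 77687.60000
D_2 = 84057.98320
Terminal value at year 2: TV = D_2×(1+g_2)/(r−g_2) = 88092.76639/0.041 = 2148604.05838
P_0 = D_1/(1+r)^1 + D_2/(1+r)^2 + TV/(1+r)^2
    = 71338.47567 + 70879.91797 + 1811759.85448 = 1953978.24811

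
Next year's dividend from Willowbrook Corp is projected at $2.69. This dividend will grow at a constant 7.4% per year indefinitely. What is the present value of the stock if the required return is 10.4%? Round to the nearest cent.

Growing perpetuity: P = D₁ / (r − g) = $2.6900 / (0.104 − 0.074) = $89.67

$89.67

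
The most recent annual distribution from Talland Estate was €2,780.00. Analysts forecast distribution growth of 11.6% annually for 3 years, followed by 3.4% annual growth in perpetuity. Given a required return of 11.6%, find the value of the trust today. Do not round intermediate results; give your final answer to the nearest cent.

€43395.12

D_1 = 3102.48000
D_2 = 3462.36768
D_3 = 3864.00233
Terminal value at year 3: TV = D_3×(1+g_2)/(r−g_2) = 3995.37841/0.082 = 48724.12695
P_0 = D_1/(1+r)^1 + D_2/(1+r)^2 + D_3/(1+r)^3 + TV/(1+r)^3
    = 2780.00000 + 2780.00000 + 2780.00000 + 35055.12195 = 43395.12195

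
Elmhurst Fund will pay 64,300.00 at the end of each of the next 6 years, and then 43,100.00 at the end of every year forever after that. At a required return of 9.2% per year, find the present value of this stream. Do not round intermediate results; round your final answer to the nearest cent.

PV of 6-year annuity: 64,300.00 × [1 − (1+0.092)^−6] / 0.092 = 286732.66341
Perpetuity value at year 6: 43,100.00 / 0.092 = 468478.26087
PV of perpetuity: 468478.26087 / (1+0.092)^6 = 276282.64978
Total PV = 286732.66341 + 276282.64978 = 563015.31319

563015.31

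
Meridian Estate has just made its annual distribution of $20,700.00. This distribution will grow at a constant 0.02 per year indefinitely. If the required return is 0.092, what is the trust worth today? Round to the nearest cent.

D₁ = D₀ × (1 + g) = $20,700.00 × 1.02 = $21,114.0000
Growing perpetuity: P = D₁ / (r − g) = $21,114.0000 / (0.092 − 0.02) = $293,250.00

$293250.00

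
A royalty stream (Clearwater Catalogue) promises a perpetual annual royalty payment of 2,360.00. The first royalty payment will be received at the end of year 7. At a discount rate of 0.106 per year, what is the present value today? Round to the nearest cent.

Value at end of year 6: C / r = 2,360.00 / 0.106 = 22,264.1509
Discount to today: PV = 22,264.1509 / (1 + 0.106)^6 = 22,264.1509 / 1.830336 = 12,163.97

12163.97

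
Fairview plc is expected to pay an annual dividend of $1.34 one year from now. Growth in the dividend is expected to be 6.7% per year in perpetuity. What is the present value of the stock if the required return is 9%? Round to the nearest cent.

Growing perpetuity: P = D₁ / (r − g) = $1.3400 / (0.09 − 0.067) = $58.26

$58.26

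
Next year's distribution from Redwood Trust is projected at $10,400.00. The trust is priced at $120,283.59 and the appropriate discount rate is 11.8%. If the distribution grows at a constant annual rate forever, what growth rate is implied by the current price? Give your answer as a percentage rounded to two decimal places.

3.15%

P = D₁/(r−g) ⇒ g = r − D₁/P = 0.118 − $10,400.00/$120,283.59 = 0.031538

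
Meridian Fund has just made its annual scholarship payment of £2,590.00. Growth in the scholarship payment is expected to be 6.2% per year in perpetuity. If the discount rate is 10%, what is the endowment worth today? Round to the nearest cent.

£72383.68

D₁ = D₀ × (1 + g) = £2,590.00 × 1.062 = £2,750.5800
Growing perpetuity: P = D₁ / (r − g) = £2,750.5800 / (0.1 − 0.062) = £72,383.68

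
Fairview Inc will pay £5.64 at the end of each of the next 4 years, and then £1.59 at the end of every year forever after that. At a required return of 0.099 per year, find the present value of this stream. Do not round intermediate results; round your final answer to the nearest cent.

PV of 4-year annuity: £5.64 × [1 − (1+0.099)^−4] / 0.099 = 17.91681
Perpetuity value at year 4: £1.59 / 0.099 = 16.06061
PV of perpetuity: 16.06061 / (1+0.099)^4 = 11.00959
Total PV = 17.91681 + 11.00959 = 28.92640

£28.93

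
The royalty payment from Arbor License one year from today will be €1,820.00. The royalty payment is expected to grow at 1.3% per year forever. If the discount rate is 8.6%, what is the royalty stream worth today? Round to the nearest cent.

Growing perpetuity: P = D₁ / (r − g) = €1,820.0000 / (0.086 − 0.013) = €24,931.51

€24931.51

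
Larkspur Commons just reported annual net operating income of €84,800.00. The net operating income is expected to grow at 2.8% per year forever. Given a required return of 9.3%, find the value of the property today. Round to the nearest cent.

D₁ = D₀ × (1 + g) = €84,800.00 × 1.028 = €87,174.4000
Growing perpetuity: P = D₁ / (r − g) = €87,174.4000 / (0.093 − 0.028) = €1,341,144.62

€1341144.62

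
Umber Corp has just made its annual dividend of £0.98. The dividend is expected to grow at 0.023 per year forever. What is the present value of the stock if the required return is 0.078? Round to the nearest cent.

D₁ = D₀ × (1 + g) = £0.98 × 1.023 = £1.0025
Growing perpetuity: P = D₁ / (r − g) = £1.0025 / (0.078 − 0.023) = £18.23

£18.23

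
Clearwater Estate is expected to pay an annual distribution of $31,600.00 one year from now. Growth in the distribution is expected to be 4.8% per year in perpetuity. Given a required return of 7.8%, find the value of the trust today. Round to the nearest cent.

Growing perpetuity: P = D₁ / (r − g) = $31,600.0000 / (0.078 − 0.048) = $1,053,333.33

$1053333.33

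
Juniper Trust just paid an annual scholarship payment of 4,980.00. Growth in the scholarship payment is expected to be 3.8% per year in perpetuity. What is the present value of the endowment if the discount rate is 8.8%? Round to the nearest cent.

103384.80

D₁ = D₀ × (1 + g) = 4,980.00 × 1.038 = 5,169.2400
Growing perpetuity: P = D₁ / (r − g) = 5,169.2400 / (0.088 − 0.038) = 103,384.80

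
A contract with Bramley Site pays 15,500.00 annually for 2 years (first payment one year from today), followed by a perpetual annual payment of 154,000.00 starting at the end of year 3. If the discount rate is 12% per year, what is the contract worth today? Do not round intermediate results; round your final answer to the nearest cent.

1049261.27

PV of 2-year annuity: 15,500.00 × [1 − (1+0.12)^−2] / 0.12 = 26195.79082
Perpetuity value at year 2: 154,000.00 / 0.12 = 1283333.33333
PV of perpetuity: 1283333.33333 / (1+0.12)^2 = 1023065.47619
Total PV = 26195.79082 + 1023065.47619 = 1049261.26701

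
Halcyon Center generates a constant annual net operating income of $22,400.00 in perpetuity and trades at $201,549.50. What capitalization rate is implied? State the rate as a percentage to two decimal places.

11.11%

P = C/r ⇒ r = C/P = $22,400.00/$201,549.50 = 0.111139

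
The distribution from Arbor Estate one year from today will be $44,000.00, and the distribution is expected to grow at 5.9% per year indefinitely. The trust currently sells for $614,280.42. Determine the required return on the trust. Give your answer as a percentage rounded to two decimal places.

13.06%

P = D₁/(r − g) ⇒ r = D₁/P + g = $44,000.0000/$614,280.42 + 0.059 = 0.071629 + 0.059 = 0.130629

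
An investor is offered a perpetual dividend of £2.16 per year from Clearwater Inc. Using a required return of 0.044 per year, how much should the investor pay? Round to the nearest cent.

£49.09

Level perpetuity: PV = C / r = £2.16 / 0.044 = £49.09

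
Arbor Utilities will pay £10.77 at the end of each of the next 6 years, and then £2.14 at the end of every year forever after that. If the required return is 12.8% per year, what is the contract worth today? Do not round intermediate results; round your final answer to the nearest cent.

PV of 6-year annuity: £10.77 × [1 − (1+0.128)^−6] / 0.128 = 43.29447
Perpetuity value at year 6: £2.14 / 0.128 = 16.71875
PV of perpetuity: 16.71875 / (1+0.128)^6 = 8.11613
Total PV = 43.29447 + 8.11613 = 51.41061

£51.41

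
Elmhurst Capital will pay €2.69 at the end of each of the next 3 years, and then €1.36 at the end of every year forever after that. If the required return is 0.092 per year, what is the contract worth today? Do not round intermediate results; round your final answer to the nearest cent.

€18.14

PV of 3-year annuity: €2.69 × [1 − (1+0.092)^−3] / 0.092 = 6.78498
Perpetuity value at year 3: €1.36 / 0.092 = 14.78261
PV of perpetuity: 14.78261 / (1+0.092)^3 = 11.35228
Total PV = 6.78498 + 11.35228 = 18.13727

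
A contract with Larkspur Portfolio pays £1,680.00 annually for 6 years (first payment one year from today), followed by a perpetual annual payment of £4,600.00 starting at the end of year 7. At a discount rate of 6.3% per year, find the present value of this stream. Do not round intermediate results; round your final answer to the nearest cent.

PV of 6-year annuity: £1,680.00 × [1 − (1+0.063)^−6] / 0.063 = 8183.80789
Perpetuity value at year 6: £4,600.00 / 0.063 = 73015.87302
PV of perpetuity: 73015.87302 / (1+0.063)^6 = 50607.82760
Total PV = 8183.80789 + 50607.82760 = 58791.63549

£58791.64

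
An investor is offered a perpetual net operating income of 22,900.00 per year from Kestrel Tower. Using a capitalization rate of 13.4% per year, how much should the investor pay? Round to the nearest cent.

170895.52

Level perpetuity: PV = C / r = 22,900.00 / 0.134 = 170,895.52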